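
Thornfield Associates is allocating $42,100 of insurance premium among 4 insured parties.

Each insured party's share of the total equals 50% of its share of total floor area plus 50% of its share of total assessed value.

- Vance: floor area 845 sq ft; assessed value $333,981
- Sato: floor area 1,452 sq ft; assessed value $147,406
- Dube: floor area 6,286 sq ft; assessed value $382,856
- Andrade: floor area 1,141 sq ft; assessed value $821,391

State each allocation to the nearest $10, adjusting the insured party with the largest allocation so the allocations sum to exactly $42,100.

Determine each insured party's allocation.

Vance: $6,000 | Sato: $4,980 | Dube: $18,390 | Andrade: $12,730

Totals — floor area 9,724, assessed value 1,685,634.
Combined weights (50% floor area + 50% assessed value): Vance 0.1425; Sato 0.1184; Dube 0.4368; Andrade 0.3023.
Unrounded shares: Vance 5,999.93; Sato 4,984.00; Dube 18,388.66; Andrade 12,727.41.
At nearest $10: Vance $6,000; Sato $4,980; Dube $18,390; Andrade $12,730. Sum = $42,100.
Rounded total matches; no reconciliation needed.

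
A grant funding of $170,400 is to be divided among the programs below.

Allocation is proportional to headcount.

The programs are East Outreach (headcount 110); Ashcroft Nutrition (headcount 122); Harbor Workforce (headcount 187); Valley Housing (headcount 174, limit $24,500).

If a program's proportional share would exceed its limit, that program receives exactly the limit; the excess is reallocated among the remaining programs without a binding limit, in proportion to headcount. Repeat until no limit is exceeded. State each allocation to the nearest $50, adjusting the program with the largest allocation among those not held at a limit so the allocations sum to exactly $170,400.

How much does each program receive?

Sum of headcount: 593.
Proportional shares (ignoring caps): East Outreach 31,608.77; Ashcroft Nutrition 35,057.00; Harbor Workforce 53,734.91; Valley Housing 49,999.33.
Capped: Valley Housing ($24,500); balance $145,900 reallocated over remaining headcount 419.
Shares after redistribution: East Outreach 38,303.10 → $38,300; Ashcroft Nutrition 42,481.62 → $42,500; Harbor Workforce 65,115.27 → $65,100.

East Outreach: $38,300 · Ashcroft Nutrition: $42,500 · Harbor Workforce: $65,100 · Valley Housing: $24,500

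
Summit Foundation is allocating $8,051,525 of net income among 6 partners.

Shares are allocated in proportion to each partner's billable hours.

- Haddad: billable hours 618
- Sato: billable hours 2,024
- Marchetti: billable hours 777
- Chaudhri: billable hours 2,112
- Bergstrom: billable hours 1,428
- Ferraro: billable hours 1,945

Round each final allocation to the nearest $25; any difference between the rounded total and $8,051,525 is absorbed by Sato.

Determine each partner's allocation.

Haddad: $558,825; Sato: $1,830,250; Marchetti: $702,600; Chaudhri: $1,909,800; Bergstrom: $1,291,275; Ferraro: $1,758,775

Total billable hours = 8,904.
Raw shares: Haddad 618/8,904 × $8,051,525 = 558,832.26; Sato 2,024/8,904 × $8,051,525 = 1,830,220.87; Marchetti 777/8,904 × $8,051,525 = 702,609.49; Chaudhri 2,112/8,904 × $8,051,525 = 1,909,795.69; Bergstrom 1,428/8,904 × $8,051,525 = 1,291,282.31; Ferraro 1,945/8,904 × $8,051,525 = 1,758,784.38.
At nearest $25: Haddad $558,825; Sato $1,830,225; Marchetti $702,600; Chaudhri $1,909,800; Bergstrom $1,291,275; Ferraro $1,758,775. Sum = $8,051,500.
Difference $8,051,525 − $8,051,500 = +$25 applied to Sato: Sato becomes $1,830,250.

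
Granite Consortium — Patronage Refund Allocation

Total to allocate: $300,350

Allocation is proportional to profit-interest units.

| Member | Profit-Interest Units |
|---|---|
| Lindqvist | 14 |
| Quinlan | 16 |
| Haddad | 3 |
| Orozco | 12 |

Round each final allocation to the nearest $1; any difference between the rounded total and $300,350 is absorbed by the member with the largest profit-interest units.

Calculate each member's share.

Combined profit-interest units = 45.
Proportional shares: Lindqvist 14/45 × $300,350 = 93,442.22; Quinlan 16/45 × $300,350 = 106,791.11; Haddad 3/45 × $300,350 = 20,023.33; Orozco 12/45 × $300,350 = 80,093.33.
Rounded to nearest $1: Lindqvist $93,442; Quinlan $106,791; Haddad $20,023; Orozco $80,093. Sum = $300,349.
Difference $300,350 − $300,349 = +$1 applied to largest profit-interest units (Quinlan): Quinlan becomes $106,792.

Lindqvist: $93,442 | Quinlan: $106,792 | Haddad: $20,023 | Orozco: $80,093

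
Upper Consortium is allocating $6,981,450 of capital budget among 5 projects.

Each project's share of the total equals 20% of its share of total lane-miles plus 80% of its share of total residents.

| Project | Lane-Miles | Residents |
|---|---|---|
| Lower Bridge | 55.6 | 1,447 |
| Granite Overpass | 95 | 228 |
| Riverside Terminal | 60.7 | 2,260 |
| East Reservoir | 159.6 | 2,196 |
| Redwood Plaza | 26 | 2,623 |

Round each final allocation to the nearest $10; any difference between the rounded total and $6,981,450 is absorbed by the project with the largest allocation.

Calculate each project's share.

Totals — lane-miles 396.9, residents 8,754.
Combined weights (20% lane-miles + 80% residents): Lower Bridge 0.1603; Granite Overpass 0.0687; Riverside Terminal 0.2371; East Reservoir 0.2811; Redwood Plaza 0.2528.
Raw shares: Lower Bridge 1,118,804.06; Granite Overpass 479,675.81; Riverside Terminal 1,655,449.84; East Reservoir 1,962,546.20; Redwood Plaza 1,764,974.09.
Rounded to nearest $10: Lower Bridge $1,118,800; Granite Overpass $479,680; Riverside Terminal $1,655,450; East Reservoir $1,962,550; Redwood Plaza $1,764,970. Sum = $6,981,450.
Rounded total matches; no reconciliation needed.

Lower Bridge: $1,118,800; Granite Overpass: $479,680; Riverside Terminal: $1,655,450; East Reservoir: $1,962,550; Redwood Plaza: $1,764,970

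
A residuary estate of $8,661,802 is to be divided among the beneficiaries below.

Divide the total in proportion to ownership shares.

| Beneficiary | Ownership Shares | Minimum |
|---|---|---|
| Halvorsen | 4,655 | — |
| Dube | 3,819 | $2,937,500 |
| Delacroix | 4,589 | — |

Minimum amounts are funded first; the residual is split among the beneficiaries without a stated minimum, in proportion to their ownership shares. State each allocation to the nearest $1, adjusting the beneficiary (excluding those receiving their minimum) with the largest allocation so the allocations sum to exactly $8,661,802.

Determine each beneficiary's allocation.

Fund the minimums — Dube $2,937,500. Remaining pool $5,724,302.
Remaining pool split over remaining ownership shares 9,244: Halvorsen 2,882,586.09 → $2,882,586; Delacroix 2,841,715.91 → $2,841,716.

Halvorsen: $2,882,586 · Dube: $2,937,500 · Delacroix: $2,841,716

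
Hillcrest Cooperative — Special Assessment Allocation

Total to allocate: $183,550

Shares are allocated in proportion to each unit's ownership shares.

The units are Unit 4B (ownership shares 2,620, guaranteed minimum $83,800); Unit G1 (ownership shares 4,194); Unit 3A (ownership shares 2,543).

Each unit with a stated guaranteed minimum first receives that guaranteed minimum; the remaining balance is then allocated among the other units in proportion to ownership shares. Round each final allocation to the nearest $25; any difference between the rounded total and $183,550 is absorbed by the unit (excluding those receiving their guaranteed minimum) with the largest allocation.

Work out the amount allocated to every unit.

Minimums first: Unit 4B $83,800. Remaining pool $99,750.
Remaining pool split over remaining ownership shares 6,737: Unit G1 62,097.60 → $62,100; Unit 3A 37,652.40 → $37,650.

Unit 4B: $83,800 | Unit G1: $62,100 | Unit 3A: $37,650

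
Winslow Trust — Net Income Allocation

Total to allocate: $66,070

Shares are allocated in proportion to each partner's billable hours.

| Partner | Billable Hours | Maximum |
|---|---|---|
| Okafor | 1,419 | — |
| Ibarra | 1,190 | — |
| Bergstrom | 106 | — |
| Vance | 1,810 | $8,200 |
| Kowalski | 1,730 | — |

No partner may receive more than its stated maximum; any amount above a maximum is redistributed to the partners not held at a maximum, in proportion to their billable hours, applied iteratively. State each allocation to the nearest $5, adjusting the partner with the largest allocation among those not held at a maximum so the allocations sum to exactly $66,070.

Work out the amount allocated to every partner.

Okafor: $18,475 · Ibarra: $15,495 · Bergstrom: $1,380 · Vance: $8,200 · Kowalski: $22,520

Combined billable hours = 6,255.
Proportional shares (ignoring caps): Okafor 14,988.54; Ibarra 12,569.67; Bergstrom 1,119.65; Vance 19,118.58; Kowalski 18,273.56.
Held at cap: Vance ($8,200); balance $57,870 reallocated over remaining billable hours 4,445.
Redistributed shares: Okafor 18,474.13 → $18,475; Ibarra 15,492.76 → $15,495; Bergstrom 1,380.03 → $1,380; Kowalski 22,523.08 → $22,525.
Rounding difference −$5 applied to Kowalski → $22,520.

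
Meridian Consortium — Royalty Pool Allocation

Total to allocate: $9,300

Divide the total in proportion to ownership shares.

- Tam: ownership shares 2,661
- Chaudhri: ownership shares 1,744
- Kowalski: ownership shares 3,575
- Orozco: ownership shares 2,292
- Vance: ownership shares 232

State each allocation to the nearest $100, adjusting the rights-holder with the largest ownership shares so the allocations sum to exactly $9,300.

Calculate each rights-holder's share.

Tam: $2,400; Chaudhri: $1,500; Kowalski: $3,200; Orozco: $2,000; Vance: $200

Sum of ownership shares: 2,661 + 1,744 + 3,575 + 2,292 + 232 = 10,504.
Raw shares: Tam 2,355.99; Chaudhri 1,544.10; Kowalski 3,165.22; Orozco 2,029.28; Vance 205.41.
Rounded to nearest $100: Tam $2,400; Chaudhri $1,500; Kowalski $3,200; Orozco $2,000; Vance $200. Sum = $9,300.
Rounded total matches; no reconciliation needed.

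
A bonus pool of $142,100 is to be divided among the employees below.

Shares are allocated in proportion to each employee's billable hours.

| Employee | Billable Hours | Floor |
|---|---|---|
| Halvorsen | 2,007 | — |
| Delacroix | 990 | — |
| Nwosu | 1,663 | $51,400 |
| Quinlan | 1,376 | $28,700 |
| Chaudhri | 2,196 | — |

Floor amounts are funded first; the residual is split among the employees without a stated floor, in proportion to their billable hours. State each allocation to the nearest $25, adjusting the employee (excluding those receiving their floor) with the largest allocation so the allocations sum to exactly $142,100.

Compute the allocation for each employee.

Fund the minimums — Nwosu $51,400; Quinlan $28,700. Balance $62,000.
Balance split over remaining billable hours 5,193: Halvorsen 23,961.87 → $23,950; Delacroix 11,819.76 → $11,825; Chaudhri 26,218.37 → $26,225.

Halvorsen: $23,950 | Delacroix: $11,825 | Nwosu: $51,400 | Quinlan: $28,700 | Chaudhri: $26,225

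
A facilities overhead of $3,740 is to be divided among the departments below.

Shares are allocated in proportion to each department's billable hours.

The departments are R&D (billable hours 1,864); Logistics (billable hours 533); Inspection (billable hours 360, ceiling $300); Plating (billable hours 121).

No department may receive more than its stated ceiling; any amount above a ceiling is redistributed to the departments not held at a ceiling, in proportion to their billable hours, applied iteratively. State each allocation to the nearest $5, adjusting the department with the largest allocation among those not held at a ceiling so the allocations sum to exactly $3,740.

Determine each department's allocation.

R&D: $2,545; Logistics: $730; Inspection: $300; Plating: $165

Sum of billable hours: 2,878.
Proportional shares (ignoring caps): R&D 2,422.29; Logistics 692.64; Inspection 467.82; Plating 157.24.
Cap binds for Inspection ($300); balance $3,440 reallocated over remaining billable hours 2,518.
Shares after redistribution: R&D 2,546.53 → $2,545; Logistics 728.17 → $730; Plating 165.31 → $165.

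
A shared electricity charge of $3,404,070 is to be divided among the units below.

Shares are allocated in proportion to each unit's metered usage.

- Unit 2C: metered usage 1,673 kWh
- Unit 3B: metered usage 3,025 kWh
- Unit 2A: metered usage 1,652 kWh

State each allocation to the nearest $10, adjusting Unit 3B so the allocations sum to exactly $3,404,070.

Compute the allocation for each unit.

Total metered usage = 6,350.
Unrounded shares: Unit 2C 1,673/6,350 × $3,404,070 = 896,851.83; Unit 3B 3,025/6,350 × $3,404,070 = 1,621,623.90; Unit 2A 1,652/6,350 × $3,404,070 = 885,594.27.
Rounded to nearest $10: Unit 2C $896,850; Unit 3B $1,621,620; Unit 2A $885,590. Sum = $3,404,060.
Difference $3,404,070 − $3,404,060 = +$10 applied to Unit 3B: Unit 3B becomes $1,621,630.

Unit 2C: $896,850 · Unit 3B: $1,621,630 · Unit 2A: $885,590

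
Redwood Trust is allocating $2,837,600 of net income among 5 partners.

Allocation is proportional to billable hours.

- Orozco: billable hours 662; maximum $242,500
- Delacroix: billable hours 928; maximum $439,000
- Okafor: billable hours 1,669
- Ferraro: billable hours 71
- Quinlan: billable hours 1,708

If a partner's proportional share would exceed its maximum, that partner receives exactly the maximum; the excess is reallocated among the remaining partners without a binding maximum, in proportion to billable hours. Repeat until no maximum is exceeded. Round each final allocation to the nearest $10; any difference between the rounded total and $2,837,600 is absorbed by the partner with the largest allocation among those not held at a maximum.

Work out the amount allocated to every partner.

Orozco: $242,500; Delacroix: $439,000; Okafor: $1,043,660; Ferraro: $44,400; Quinlan: $1,068,040

Billable hours total: 5,038.
Proportional shares (ignoring caps): Orozco 372,864.47; Delacroix 522,686.15; Okafor 940,046.53; Ferraro 39,990.00; Quinlan 962,012.86.
Capped: Orozco ($242,500), Delacroix ($439,000); remaining pool $2,156,100 reallocated over remaining billable hours 3,448.
Redistributed shares: Okafor 1,043,657.45 → $1,043,660; Ferraro 44,397.65 → $44,400; Quinlan 1,068,044.90 → $1,068,040.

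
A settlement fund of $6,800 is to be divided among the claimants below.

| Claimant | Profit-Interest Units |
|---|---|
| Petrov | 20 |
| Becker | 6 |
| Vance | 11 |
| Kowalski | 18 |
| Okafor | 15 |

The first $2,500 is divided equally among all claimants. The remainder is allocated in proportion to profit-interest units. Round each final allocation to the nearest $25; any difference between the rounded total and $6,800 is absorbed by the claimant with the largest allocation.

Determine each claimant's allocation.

Equal tier: $2,500 ÷ 5 = $500 apiece.
Remainder $4,300 by profit-interest units (total 70): Petrov 1,228.57 → $1,225; Becker 368.57 → $375; Vance 675.71 → $675; Kowalski 1,105.71 → $1,100; Okafor 921.43 → $925.
Totals: Petrov $500 + $1,225 = $1,725; Becker $500 + $375 = $875; Vance $500 + $675 = $1,175; Kowalski $500 + $1,100 = $1,600; Okafor $500 + $925 = $1,425.

Petrov: $1,725 | Becker: $875 | Vance: $1,175 | Kowalski: $1,600 | Okafor: $1,425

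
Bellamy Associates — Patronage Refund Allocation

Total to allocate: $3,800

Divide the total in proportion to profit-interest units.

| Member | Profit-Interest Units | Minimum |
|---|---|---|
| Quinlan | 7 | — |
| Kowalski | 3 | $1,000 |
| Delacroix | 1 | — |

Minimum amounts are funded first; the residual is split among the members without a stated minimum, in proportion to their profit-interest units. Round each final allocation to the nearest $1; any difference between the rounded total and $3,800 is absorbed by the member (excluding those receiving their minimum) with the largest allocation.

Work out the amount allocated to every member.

Quinlan: $2,450; Kowalski: $1,000; Delacroix: $350

Minimums first: Kowalski $1,000. Residual $2,800.
Residual split over remaining profit-interest units 8: Quinlan 2,450.00 → $2,450; Delacroix 350.00 → $350.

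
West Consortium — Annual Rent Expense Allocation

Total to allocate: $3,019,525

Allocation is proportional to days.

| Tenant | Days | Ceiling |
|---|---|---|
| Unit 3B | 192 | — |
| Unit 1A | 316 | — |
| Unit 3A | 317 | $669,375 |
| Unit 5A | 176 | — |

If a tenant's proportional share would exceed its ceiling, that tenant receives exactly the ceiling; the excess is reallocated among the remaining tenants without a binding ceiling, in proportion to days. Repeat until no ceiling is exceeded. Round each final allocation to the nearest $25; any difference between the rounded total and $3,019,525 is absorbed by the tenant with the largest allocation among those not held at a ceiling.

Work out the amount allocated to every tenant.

Unit 3B: $659,700 | Unit 1A: $1,085,725 | Unit 3A: $669,375 | Unit 5A: $604,725

Total days = 1,001.
Pro-rata shares before constraints: Unit 3B 579,169.63; Unit 1A 953,216.68; Unit 3A 956,233.19; Unit 5A 530,905.49.
Capped: Unit 3A ($669,375); remaining pool $2,350,150 reallocated over remaining days 684.
Shares after redistribution: Unit 3B 659,691.23 → $659,700; Unit 1A 1,085,741.81 → $1,085,750; Unit 5A 604,716.96 → $604,725.
Rounding difference −$25 applied to Unit 1A → $1,085,725.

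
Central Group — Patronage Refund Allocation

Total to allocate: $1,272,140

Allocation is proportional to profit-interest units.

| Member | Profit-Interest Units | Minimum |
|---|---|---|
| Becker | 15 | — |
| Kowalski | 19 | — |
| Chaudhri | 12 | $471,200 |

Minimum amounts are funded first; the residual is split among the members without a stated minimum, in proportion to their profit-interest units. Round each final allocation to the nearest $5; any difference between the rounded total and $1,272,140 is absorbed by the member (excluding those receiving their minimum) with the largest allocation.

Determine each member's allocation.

Becker: $353,355 | Kowalski: $447,585 | Chaudhri: $471,200

Fund the minimums — Chaudhri $471,200. Residual $800,940.
Residual split over remaining profit-interest units 34: Becker 353,355.88 → $353,355; Kowalski 447,584.12 → $447,585.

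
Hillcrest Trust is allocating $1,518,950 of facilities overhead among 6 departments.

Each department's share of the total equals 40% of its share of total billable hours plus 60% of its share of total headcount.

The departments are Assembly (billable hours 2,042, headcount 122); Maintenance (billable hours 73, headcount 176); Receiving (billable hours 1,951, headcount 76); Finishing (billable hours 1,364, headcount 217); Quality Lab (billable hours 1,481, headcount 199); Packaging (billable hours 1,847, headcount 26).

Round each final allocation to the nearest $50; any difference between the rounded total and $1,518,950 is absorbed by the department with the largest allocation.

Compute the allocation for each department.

Assembly: $277,900 · Maintenance: $201,650 · Receiving: $220,250 · Finishing: $337,000 · Quality Lab: $325,000 · Packaging: $157,150

Totals — billable hours 8,758, headcount 816.
Combined weights (40% billable hours + 60% headcount): Assembly 0.1830; Maintenance 0.1327; Receiving 0.1450; Finishing 0.2219; Quality Lab 0.2140; Packaging 0.1035.
Unrounded shares: Assembly 277,921.04; Maintenance 201,634.32; Receiving 220,231.73; Finishing 336,988.40; Quality Lab 325,001.44; Packaging 157,173.06.
At nearest $50: Assembly $277,900; Maintenance $201,650; Receiving $220,250; Finishing $337,000; Quality Lab $325,000; Packaging $157,150. Sum = $1,518,950.
Sum already equals the total — no adjustment.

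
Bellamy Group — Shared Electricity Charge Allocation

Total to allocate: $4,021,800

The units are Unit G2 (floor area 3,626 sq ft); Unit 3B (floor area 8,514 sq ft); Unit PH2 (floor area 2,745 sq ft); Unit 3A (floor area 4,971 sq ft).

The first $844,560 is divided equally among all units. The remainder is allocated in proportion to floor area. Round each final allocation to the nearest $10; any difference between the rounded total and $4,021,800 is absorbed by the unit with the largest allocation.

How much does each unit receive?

Equal tier: $844,560 ÷ 4 = $211,140 apiece.
Remainder $3,177,240 by floor area (total 19,856): Unit G2 580,211.13 → $580,210; Unit 3B 1,362,360.06 → $1,362,360; Unit PH2 439,238.71 → $439,240; Unit 3A 795,430.10 → $795,430.
Totals: Unit G2 $211,140 + $580,210 = $791,350; Unit 3B $211,140 + $1,362,360 = $1,573,500; Unit PH2 $211,140 + $439,240 = $650,380; Unit 3A $211,140 + $795,430 = $1,006,570.

Unit G2: $791,350 | Unit 3B: $1,573,500 | Unit PH2: $650,380 | Unit 3A: $1,006,570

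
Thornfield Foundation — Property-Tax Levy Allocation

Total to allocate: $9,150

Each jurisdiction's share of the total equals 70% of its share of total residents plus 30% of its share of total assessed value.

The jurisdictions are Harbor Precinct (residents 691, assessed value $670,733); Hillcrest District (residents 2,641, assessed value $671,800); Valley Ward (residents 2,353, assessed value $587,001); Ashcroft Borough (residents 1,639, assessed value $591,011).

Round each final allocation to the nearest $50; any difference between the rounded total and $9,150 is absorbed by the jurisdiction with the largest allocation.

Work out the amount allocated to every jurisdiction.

Harbor Precinct: $1,350 · Hillcrest District: $3,000 · Valley Ward: $2,700 · Ashcroft Borough: $2,100

Totals — residents 7,324, assessed value 2,520,545.
Composite weights (70% residents + 30% assessed value): Harbor Precinct 0.1459; Hillcrest District 0.3324; Valley Ward 0.2948; Ashcroft Borough 0.2270.
Proportional shares: Harbor Precinct 1,334.76; Hillcrest District 3,041.24; Valley Ward 2,697.02; Ashcroft Borough 2,076.98.
At nearest $50: Harbor Precinct $1,350; Hillcrest District $3,050; Valley Ward $2,700; Ashcroft Borough $2,100. Sum = $9,200.
Difference $9,150 − $9,200 = −$50 applied to largest allocation (Hillcrest District): Hillcrest District becomes $3,000.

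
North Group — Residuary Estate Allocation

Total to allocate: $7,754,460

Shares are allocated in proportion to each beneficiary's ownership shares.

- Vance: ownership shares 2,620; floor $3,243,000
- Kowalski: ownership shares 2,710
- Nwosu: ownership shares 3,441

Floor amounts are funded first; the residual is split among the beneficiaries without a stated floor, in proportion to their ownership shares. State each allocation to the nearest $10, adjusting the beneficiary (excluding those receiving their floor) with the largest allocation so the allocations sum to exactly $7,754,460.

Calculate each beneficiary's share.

Fund the minimums — Vance $3,243,000. Residual $4,511,460.
Residual split over remaining ownership shares 6,151: Kowalski 1,987,653.49 → $1,987,650; Nwosu 2,523,806.51 → $2,523,810.

Vance: $3,243,000 | Kowalski: $1,987,650 | Nwosu: $2,523,810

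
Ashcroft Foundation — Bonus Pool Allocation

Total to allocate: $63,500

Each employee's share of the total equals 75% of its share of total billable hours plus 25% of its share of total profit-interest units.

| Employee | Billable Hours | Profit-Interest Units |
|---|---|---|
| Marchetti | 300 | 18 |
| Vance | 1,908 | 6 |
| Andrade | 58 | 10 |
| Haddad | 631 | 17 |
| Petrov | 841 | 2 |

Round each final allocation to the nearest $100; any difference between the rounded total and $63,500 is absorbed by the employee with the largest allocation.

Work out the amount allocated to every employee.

Marchetti: $9,200 · Vance: $26,200 · Andrade: $3,700 · Haddad: $13,100 · Petrov: $11,300

Billable hours total 3,738; profit-interest units total 53.
Composite weights (75% billable hours + 25% profit-interest units): Marchetti 0.1451; Vance 0.4111; Andrade 0.0588; Haddad 0.2068; Petrov 0.1782.
Proportional shares: Marchetti 9,213.74; Vance 26,106.56; Andrade 3,734.25; Haddad 13,131.41; Petrov 11,314.04.
At nearest $100: Marchetti $9,200; Vance $26,100; Andrade $3,700; Haddad $13,100; Petrov $11,300. Sum = $63,400.
Difference $63,500 − $63,400 = +$100 applied to largest allocation (Vance): Vance becomes $26,200.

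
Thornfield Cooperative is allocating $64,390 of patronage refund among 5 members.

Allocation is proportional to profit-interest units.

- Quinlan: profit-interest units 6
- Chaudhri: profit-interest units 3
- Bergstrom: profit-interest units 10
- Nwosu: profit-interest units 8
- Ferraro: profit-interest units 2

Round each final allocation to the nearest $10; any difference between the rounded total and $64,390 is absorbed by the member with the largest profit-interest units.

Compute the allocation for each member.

Quinlan: $13,320 | Chaudhri: $6,660 | Bergstrom: $22,210 | Nwosu: $17,760 | Ferraro: $4,440

Profit-interest units total: 29.
Pro-rata amounts: Quinlan 6/29 × $64,390 = 13,322.07; Chaudhri 3/29 × $64,390 = 6,661.03; Bergstrom 10/29 × $64,390 = 22,203.45; Nwosu 8/29 × $64,390 = 17,762.76; Ferraro 2/29 × $64,390 = 4,440.69.
Rounded to nearest $10: Quinlan $13,320; Chaudhri $6,660; Bergstrom $22,200; Nwosu $17,760; Ferraro $4,440. Sum = $64,380.
Difference $64,390 − $64,380 = +$10 applied to largest profit-interest units (Bergstrom): Bergstrom becomes $22,210.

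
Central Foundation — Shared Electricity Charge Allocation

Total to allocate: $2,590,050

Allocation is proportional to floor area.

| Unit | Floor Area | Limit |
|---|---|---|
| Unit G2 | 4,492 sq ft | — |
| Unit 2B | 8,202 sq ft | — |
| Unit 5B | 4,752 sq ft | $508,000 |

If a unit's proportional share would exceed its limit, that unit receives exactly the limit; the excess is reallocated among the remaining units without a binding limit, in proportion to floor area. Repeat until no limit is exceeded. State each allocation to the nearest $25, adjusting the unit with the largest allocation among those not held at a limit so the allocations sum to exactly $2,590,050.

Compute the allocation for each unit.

Unit G2: $736,775 | Unit 2B: $1,345,275 | Unit 5B: $508,000

Sum of floor area: 17,446.
Pro-rata shares before constraints: Unit G2 666,886.66; Unit 2B 1,217,676.84; Unit 5B 705,486.51.
Capped: Unit 5B ($508,000); remaining pool $2,082,050 reallocated over remaining floor area 12,694.
Shares after redistribution: Unit G2 736,770.81 → $736,775; Unit 2B 1,345,279.19 → $1,345,275.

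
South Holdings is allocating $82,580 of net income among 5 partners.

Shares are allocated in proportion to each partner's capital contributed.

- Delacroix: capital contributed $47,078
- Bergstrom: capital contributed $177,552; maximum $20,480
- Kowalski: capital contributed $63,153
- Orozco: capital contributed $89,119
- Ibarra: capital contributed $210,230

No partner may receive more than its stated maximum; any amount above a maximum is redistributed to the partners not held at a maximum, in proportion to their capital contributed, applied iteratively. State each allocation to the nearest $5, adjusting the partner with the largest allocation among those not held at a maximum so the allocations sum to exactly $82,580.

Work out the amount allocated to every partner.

Total capital contributed = 587,132.
Pro-rata shares before constraints: Delacroix 6,621.51; Bergstrom 24,972.65; Kowalski 8,882.46; Orozco 12,534.57; Ibarra 29,568.81.
Held at cap: Bergstrom ($20,480); balance $62,100 reallocated over remaining capital contributed 409,580.
Shares after redistribution: Delacroix 7,137.91 → $7,140; Kowalski 9,575.18 → $9,575; Orozco 13,512.11 → $13,510; Ibarra 31,874.81 → $31,875.

Delacroix: $7,140 · Bergstrom: $20,480 · Kowalski: $9,575 · Orozco: $13,510 · Ibarra: $31,875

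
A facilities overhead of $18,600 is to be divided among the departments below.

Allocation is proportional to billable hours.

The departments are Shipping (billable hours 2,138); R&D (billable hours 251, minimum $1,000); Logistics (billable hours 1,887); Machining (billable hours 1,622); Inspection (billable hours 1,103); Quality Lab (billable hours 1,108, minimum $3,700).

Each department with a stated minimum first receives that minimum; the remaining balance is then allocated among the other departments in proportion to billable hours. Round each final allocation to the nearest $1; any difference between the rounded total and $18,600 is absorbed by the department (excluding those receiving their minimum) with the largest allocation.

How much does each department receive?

Minimums first: R&D $1,000; Quality Lab $3,700. Residual $13,900.
Residual split over remaining billable hours 6,750: Shipping 4,402.70 → $4,403; Logistics 3,885.82 → $3,886; Machining 3,340.12 → $3,340; Inspection 2,271.36 → $2,271.

Shipping: $4,403; R&D: $1,000; Logistics: $3,886; Machining: $3,340; Inspection: $2,271; Quality Lab: $3,700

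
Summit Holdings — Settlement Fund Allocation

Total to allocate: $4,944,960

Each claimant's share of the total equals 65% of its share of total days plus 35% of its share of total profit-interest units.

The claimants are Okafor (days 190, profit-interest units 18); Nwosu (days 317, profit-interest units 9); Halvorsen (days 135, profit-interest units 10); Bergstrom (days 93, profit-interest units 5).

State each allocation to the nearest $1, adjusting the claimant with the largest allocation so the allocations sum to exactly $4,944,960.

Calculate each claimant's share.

Okafor: $1,572,632 | Nwosu: $1,757,142 | Halvorsen: $1,002,448 | Bergstrom: $612,738

Totals — days 735, profit-interest units 42.
Blended shares (65% days + 35% profit-interest units): Okafor 0.3180; Nwosu 0.3553; Halvorsen 0.2027; Bergstrom 0.1239.
Pro-rata amounts: Okafor 1,572,631.84; Nwosu 1,757,142.76; Halvorsen 1,002,447.67; Bergstrom 612,737.73.
After rounding ($1): Okafor $1,572,632; Nwosu $1,757,143; Halvorsen $1,002,448; Bergstrom $612,738. Sum = $4,944,961.
Difference $4,944,960 − $4,944,961 = −$1 applied to largest allocation (Nwosu): Nwosu becomes $1,757,142.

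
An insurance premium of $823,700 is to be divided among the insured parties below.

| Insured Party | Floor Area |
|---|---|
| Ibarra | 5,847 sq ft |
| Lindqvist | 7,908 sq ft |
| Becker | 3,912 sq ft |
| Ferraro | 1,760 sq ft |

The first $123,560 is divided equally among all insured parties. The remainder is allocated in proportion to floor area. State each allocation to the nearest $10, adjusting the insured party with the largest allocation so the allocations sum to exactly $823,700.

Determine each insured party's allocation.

Equal tier: $123,560 ÷ 4 = $30,890 apiece.
Remainder $700,140 by floor area (total 19,427): Ibarra 210,723.15 → $210,720; Lindqvist 285,000.62 → $285,000; Becker 140,986.65 → $140,990; Ferraro 63,429.58 → $63,430.
Totals: Ibarra $30,890 + $210,720 = $241,610; Lindqvist $30,890 + $285,000 = $315,890; Becker $30,890 + $140,990 = $171,880; Ferraro $30,890 + $63,430 = $94,320.

Ibarra: $241,610; Lindqvist: $315,890; Becker: $171,880; Ferraro: $94,320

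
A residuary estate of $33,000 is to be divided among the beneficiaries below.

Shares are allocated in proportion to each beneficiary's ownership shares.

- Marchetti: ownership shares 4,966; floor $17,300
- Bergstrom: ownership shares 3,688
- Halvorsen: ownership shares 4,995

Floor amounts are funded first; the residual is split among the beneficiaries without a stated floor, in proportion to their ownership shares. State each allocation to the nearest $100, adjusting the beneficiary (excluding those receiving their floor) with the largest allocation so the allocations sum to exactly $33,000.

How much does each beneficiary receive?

Marchetti: $17,300 · Bergstrom: $6,700 · Halvorsen: $9,000

Guaranteed amounts: Marchetti $17,300. Residual $15,700.
Residual split over remaining ownership shares 8,683: Bergstrom 6,668.39 → $6,700; Halvorsen 9,031.61 → $9,000.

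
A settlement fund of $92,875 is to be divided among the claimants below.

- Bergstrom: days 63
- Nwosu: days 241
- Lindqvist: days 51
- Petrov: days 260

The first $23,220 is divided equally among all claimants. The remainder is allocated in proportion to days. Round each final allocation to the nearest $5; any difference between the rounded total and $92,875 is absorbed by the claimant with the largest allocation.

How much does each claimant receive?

First tranche $23,220 split equally: $5,805 each.
Remainder $69,655 by days (total 615): Bergstrom 7,135.39 → $7,135; Nwosu 27,295.70 → $27,295; Lindqvist 5,776.27 → $5,775; Petrov 29,447.64 → $29,450.
Totals: Bergstrom $5,805 + $7,135 = $12,940; Nwosu $5,805 + $27,295 = $33,100; Lindqvist $5,805 + $5,775 = $11,580; Petrov $5,805 + $29,450 = $35,255.

Bergstrom: $12,940; Nwosu: $33,100; Lindqvist: $11,580; Petrov: $35,255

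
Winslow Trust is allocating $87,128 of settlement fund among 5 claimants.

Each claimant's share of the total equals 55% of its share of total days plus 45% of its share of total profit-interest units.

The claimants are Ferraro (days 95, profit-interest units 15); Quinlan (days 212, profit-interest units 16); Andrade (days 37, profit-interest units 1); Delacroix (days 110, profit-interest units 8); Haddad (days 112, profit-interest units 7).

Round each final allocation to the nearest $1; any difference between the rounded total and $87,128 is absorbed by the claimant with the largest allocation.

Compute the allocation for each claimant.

Ferraro: $20,556; Quinlan: $31,296; Andrade: $3,967; Delacroix: $15,987; Haddad: $15,322

Totals — days 566, profit-interest units 47.
Combined weights (55% days + 45% profit-interest units): Ferraro 0.2359; Quinlan 0.3592; Andrade 0.0455; Delacroix 0.1835; Haddad 0.1759.
Proportional shares: Ferraro 20,556.24; Quinlan 31,296.25; Andrade 3,966.81; Delacroix 15,986.79; Haddad 15,321.91.
At nearest $1: Ferraro $20,556; Quinlan $31,296; Andrade $3,967; Delacroix $15,987; Haddad $15,322. Sum = $87,128.
Rounded total matches; no reconciliation needed.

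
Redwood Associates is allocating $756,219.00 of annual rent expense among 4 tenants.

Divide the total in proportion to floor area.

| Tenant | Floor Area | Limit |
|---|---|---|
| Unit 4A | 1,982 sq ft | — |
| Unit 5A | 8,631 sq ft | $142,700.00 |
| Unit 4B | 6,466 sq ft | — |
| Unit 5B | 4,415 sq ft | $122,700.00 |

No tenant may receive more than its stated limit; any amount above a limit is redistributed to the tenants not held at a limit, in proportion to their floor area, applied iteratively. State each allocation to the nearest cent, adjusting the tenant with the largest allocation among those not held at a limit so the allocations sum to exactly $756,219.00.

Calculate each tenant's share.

Total floor area = 21,494.
Pro-rata shares before constraints: Unit 4A 69,732.3001; Unit 5A 303,662.7054; Unit 4B 227,491.9538; Unit 5B 155,332.0408.
Held at cap: Unit 5A ($142,700.00), Unit 5B ($122,700.00); balance $490,819.00 reallocated over remaining floor area 8,448.
Redistributed shares: Unit 4A 115,151.9008 → $115,151.90; Unit 4B 375,667.0992 → $375,667.10.

Unit 4A: $115,151.90 · Unit 5A: $142,700.00 · Unit 4B: $375,667.10 · Unit 5B: $122,700.00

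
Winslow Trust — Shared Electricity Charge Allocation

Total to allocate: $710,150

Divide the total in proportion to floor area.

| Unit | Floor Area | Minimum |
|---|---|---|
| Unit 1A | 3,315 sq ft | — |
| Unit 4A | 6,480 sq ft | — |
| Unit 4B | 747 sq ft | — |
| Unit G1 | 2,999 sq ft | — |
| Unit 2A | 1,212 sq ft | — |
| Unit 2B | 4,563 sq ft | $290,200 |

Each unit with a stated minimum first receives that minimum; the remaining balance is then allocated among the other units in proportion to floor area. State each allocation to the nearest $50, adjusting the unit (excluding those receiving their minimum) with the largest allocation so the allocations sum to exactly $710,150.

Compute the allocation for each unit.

Unit 1A: $94,350 · Unit 4A: $184,500 · Unit 4B: $21,250 · Unit G1: $85,350 · Unit 2A: $34,500 · Unit 2B: $290,200

Guaranteed amounts: Unit 2B $290,200. Balance $419,950.
Balance split over remaining floor area 14,753: Unit 1A 94,362.79 → $94,350; Unit 4A 184,455.77 → $184,450; Unit 4B 21,263.65 → $21,250; Unit G1 85,367.73 → $85,350; Unit 2A 34,500.06 → $34,500.
Rounding difference +$50 applied to Unit 4A → $184,500.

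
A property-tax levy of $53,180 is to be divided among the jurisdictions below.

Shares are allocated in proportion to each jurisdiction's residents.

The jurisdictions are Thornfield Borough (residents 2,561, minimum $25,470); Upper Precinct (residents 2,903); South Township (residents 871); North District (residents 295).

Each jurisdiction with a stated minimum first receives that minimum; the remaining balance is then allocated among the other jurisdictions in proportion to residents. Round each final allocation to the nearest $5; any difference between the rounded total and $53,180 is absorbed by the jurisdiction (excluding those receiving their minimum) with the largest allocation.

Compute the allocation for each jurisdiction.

Minimums first: Thornfield Borough $25,470. Balance $27,710.
Balance split over remaining residents 4,069: Upper Precinct 19,769.51 → $19,770; South Township 5,931.53 → $5,930; North District 2,008.96 → $2,010.

Thornfield Borough: $25,470 | Upper Precinct: $19,770 | South Township: $5,930 | North District: $2,010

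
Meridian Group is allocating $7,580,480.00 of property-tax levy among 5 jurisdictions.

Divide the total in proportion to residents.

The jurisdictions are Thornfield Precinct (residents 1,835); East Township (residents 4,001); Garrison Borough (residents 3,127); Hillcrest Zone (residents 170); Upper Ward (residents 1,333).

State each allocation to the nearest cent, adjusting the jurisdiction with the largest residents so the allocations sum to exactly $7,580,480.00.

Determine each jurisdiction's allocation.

Thornfield Precinct: $1,329,082.82 · East Township: $2,897,907.56 · Garrison Borough: $2,264,873.01 · Hillcrest Zone: $123,130.29 · Upper Ward: $965,486.32

Total residents = 1,835 + 4,001 + 3,127 + 170 + 1,333 = 10,466.
Unrounded shares: Thornfield Precinct 1,329,082.8206; East Township 2,897,907.5559; Garrison Borough 2,264,873.0136; Hillcrest Zone 123,130.2886; Upper Ward 965,486.3214.
After rounding (cent): Thornfield Precinct $1,329,082.82; East Township $2,897,907.56; Garrison Borough $2,264,873.01; Hillcrest Zone $123,130.29; Upper Ward $965,486.32. Sum = $7,580,480.00.
No rounding difference to absorb.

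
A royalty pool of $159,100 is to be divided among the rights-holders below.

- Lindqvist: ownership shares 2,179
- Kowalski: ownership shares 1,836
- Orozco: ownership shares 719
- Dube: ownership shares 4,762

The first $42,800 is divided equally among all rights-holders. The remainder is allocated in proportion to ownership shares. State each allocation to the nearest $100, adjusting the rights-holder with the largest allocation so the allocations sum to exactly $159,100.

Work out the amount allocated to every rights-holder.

Lindqvist: $37,400; Kowalski: $33,200; Orozco: $19,500; Dube: $69,000

Equal tier: $42,800 ÷ 4 = $10,700 apiece.
Remainder $116,300 by ownership shares (total 9,496): Lindqvist 26,686.78 → $26,700; Kowalski 22,485.97 → $22,500; Orozco 8,805.78 → $8,800; Dube 58,321.46 → $58,300.
Totals: Lindqvist $10,700 + $26,700 = $37,400; Kowalski $10,700 + $22,500 = $33,200; Orozco $10,700 + $8,800 = $19,500; Dube $10,700 + $58,300 = $69,000.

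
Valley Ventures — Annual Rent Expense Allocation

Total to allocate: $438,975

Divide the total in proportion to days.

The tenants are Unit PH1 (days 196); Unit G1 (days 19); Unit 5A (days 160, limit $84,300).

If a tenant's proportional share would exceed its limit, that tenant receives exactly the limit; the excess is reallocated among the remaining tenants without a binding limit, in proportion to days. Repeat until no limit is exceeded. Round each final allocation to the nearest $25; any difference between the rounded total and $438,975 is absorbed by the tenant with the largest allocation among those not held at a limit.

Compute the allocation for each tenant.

Unit PH1: $323,325 | Unit G1: $31,350 | Unit 5A: $84,300

Total days = 375.
Unconstrained shares: Unit PH1 229,437.60; Unit G1 22,241.40; Unit 5A 187,296.00.
Cap binds for Unit 5A ($84,300); remaining pool $354,675 reallocated over remaining days 215.
Redistributed shares: Unit PH1 323,331.63 → $323,325; Unit G1 31,343.37 → $31,350.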